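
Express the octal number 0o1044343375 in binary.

0b1000100100011100011011111101

Each octal digit is 3 bits: 1=001 0=000 4=100 4=100 3=011 4=100 3=011 3=011 7=111 5=101.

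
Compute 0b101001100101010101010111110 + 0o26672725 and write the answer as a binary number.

0b101100011100010000010010011

0o26672725 = 0b10110110111010111010101 in binary.
Add column by column in base 2, right to left:
  0+1 = 1
  1+0 = 1
  1+1 = 0 carry 1
  1+0+1 = 0 carry 1
  1+1+1 = 1 carry 1
  1+0+1 = 0 carry 1
  0+1+1 = 0 carry 1
  1+1+1 = 1 carry 1
  0+1+1 = 0 carry 1
  1+0+1 = 0 carry 1
  0+1+1 = 0 carry 1
  1+0+1 = 0 carry 1
  0+1+1 = 0 carry 1
  1+1+1 = 1 carry 1
  0+1+1 = 0 carry 1
  1+0+1 = 0 carry 1
  0+1+1 = 0 carry 1
  1+1+1 = 1 carry 1
  0+0+1 = 1
  0+1 = 1
  1+1 = 0 carry 1
  1+0+1 = 0 carry 1
  0+1+1 = 0 carry 1
  0+0+1 = 1
  1+0 = 1
  0+0 = 0
  1+0 = 1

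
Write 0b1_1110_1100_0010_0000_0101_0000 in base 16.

0x1ec2050

Group the bits into nibbles: 0001 1110 1100 0010 0000 0101 0000 → 1ec2050.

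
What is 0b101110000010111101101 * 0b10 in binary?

0b1011100000101111011010

Multiply each base-2 digit by 2, carrying:
  1×2 = 2 → write 0 carry 1
  0×2+1 = 1 → write 1
  1×2 = 2 → write 0 carry 1
  1×2+1 = 3 → write 1 carry 1
  0×2+1 = 1 → write 1
  1×2 = 2 → write 0 carry 1
  1×2+1 = 3 → write 1 carry 1
  1×2+1 = 3 → write 1 carry 1
  1×2+1 = 3 → write 1 carry 1
  0×2+1 = 1 → write 1
  1×2 = 2 → write 0 carry 1
  0×2+1 = 1 → write 1
  0×2 = 0 → write 0
  0×2 = 0 → write 0
  0×2 = 0 → write 0
  0×2 = 0 → write 0
  1×2 = 2 → write 0 carry 1
  1×2+1 = 3 → write 1 carry 1
  1×2+1 = 3 → write 1 carry 1
  0×2+1 = 1 → write 1
  1×2 = 2 → write 0 carry 1
  remaining carry: 1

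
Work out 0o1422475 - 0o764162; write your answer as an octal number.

Subtract column by column in base 8:
  5-2 → 3
  7-6 → 1
  4-1 → 3
  2-4 → 6 (borrow)
  2-6-1 → 3 (borrow)
  4-7-1 → 4 (borrow)
  1-0-1 → 0

0o436313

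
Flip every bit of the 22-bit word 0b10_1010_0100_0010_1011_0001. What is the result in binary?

0b0101011011110101001110

Invert each bit: 1010100100001010110001 → 0101011011110101001110.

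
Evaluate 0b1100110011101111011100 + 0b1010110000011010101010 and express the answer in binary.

Add column by column in base 2, right to left:
  0+0 = 0
  0+1 = 1
  1+0 = 1
  1+1 = 0 carry 1
  1+0+1 = 0 carry 1
  0+1+1 = 0 carry 1
  1+0+1 = 0 carry 1
  1+1+1 = 1 carry 1
  1+0+1 = 0 carry 1
  1+1+1 = 1 carry 1
  0+1+1 = 0 carry 1
  1+0+1 = 0 carry 1
  1+0+1 = 0 carry 1
  1+0+1 = 0 carry 1
  0+0+1 = 1
  0+0 = 0
  1+1 = 0 carry 1
  1+1+1 = 1 carry 1
  0+0+1 = 1
  0+1 = 1
  1+0 = 1
  1+1 = 0 carry 1
  final carry 1

0b10111100100001010000110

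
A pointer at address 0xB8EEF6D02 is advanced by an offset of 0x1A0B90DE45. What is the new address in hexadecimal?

0x259A804B47

Add column by column in base 16, right to left:
  2+5 = 7
  0+4 = 4
  D+E = B carry 1
  6+D+1 = 4 carry 1
  F+0+1 = 0 carry 1
  E+9+1 = 8 carry 1
  E+B+1 = A carry 1
  8+0+1 = 9
  B+A = 5 carry 1
  0+1+1 = 2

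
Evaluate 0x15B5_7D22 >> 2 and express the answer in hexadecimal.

0x56D5F48

2 bits is not a whole number of base-16 digits; in binary: 10101101101010111110100100010 >> 2 = 101011011010101111101001000.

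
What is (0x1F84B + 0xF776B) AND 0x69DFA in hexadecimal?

0xDB2

Add column by column in base 16, right to left:
  B+B = 6 carry 1
  4+6+1 = B
  8+7 = F
  F+7 = 6 carry 1
  1+F+1 = 1 carry 1
  final carry 1
Sum = 0x116FB6; now AND with 0x69DFA:
  1&0=0, 1&6=0, 6&9=0, F&D=D, B&F=B, 6&A=2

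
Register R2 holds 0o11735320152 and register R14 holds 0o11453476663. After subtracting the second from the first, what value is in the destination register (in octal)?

0o261621267

Subtract column by column in base 8:
  2-3 → 7 (borrow)
  5-6-1 → 6 (borrow)
  1-6-1 → 2 (borrow)
  0-6-1 → 1 (borrow)
  2-7-1 → 2 (borrow)
  3-4-1 → 6 (borrow)
  5-3-1 → 1
  3-5 → 6 (borrow)
  7-4-1 → 2
  1-1 → 0
  1-1 → 0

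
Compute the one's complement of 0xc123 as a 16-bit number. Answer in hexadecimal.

0x3edc

Each hex digit d becomes f−d:
  c→3, 1→e, 2→d, 3→c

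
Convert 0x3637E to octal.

Expand each hex digit to 4 bits: 3=0011 6=0110 3=0011 7=0111 E=1110.
Group the bits in threes: 110 110 001 101 111 110 → 661576.

0o661576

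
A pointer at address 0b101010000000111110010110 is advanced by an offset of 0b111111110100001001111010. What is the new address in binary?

Add column by column in base 2, right to left:
  0+0 = 0
  1+1 = 0 carry 1
  1+0+1 = 0 carry 1
  0+1+1 = 0 carry 1
  1+1+1 = 1 carry 1
  0+1+1 = 0 carry 1
  0+1+1 = 0 carry 1
  1+0+1 = 0 carry 1
  1+0+1 = 0 carry 1
  1+1+1 = 1 carry 1
  1+0+1 = 0 carry 1
  1+0+1 = 0 carry 1
  0+0+1 = 1
  0+0 = 0
  0+1 = 1
  0+0 = 0
  0+1 = 1
  0+1 = 1
  0+1 = 1
  1+1 = 0 carry 1
  0+1+1 = 0 carry 1
  1+1+1 = 1 carry 1
  0+1+1 = 0 carry 1
  1+1+1 = 1 carry 1
  final carry 1

0b1101001110101001000010000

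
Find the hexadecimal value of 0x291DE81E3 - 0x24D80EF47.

Subtract column by column in base 16:
  3-7 → C (borrow)
  E-4-1 → 9
  1-F → 2 (borrow)
  8-E-1 → 9 (borrow)
  E-0-1 → D
  D-8 → 5
  1-D → 4 (borrow)
  9-4-1 → 4
  2-2 → 0

0x445D929C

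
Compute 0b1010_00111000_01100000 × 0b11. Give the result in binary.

0b111101010100100100000

Multiply each base-2 digit by 3, carrying:
  0×3 = 0 → write 0
  0×3 = 0 → write 0
  0×3 = 0 → write 0
  0×3 = 0 → write 0
  0×3 = 0 → write 0
  1×3 = 3 → write 1 carry 1
  1×3+1 = 4 → write 0 carry 2
  0×3+2 = 2 → write 0 carry 1
  0×3+1 = 1 → write 1
  0×3 = 0 → write 0
  0×3 = 0 → write 0
  1×3 = 3 → write 1 carry 1
  1×3+1 = 4 → write 0 carry 2
  1×3+2 = 5 → write 1 carry 2
  0×3+2 = 2 → write 0 carry 1
  0×3+1 = 1 → write 1
  0×3 = 0 → write 0
  1×3 = 3 → write 1 carry 1
  0×3+1 = 1 → write 1
  1×3 = 3 → write 1 carry 1
  remaining carry: 1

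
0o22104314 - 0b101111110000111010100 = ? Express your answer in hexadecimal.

0x30a6f8

0o22104314 = 0x4888cc in hexadecimal.
0b101111110000111010100 = 0x17e1d4 in hexadecimal.
Subtract column by column in base 16:
  c-4 → 8
  c-d → f (borrow)
  8-1-1 → 6
  8-e → a (borrow)
  8-7-1 → 0
  4-1 → 3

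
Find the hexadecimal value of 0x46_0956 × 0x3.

Multiply each base-16 digit by 3, carrying:
  6×3 = 18 → write 2 carry 1
  5×3+1 = 16 → write 0 carry 1
  9×3+1 = 28 → write C carry 1
  0×3+1 = 1 → write 1
  6×3 = 18 → write 2 carry 1
  4×3+1 = 13 → write D

0xD21C02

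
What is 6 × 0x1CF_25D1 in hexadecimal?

0xADAE2E6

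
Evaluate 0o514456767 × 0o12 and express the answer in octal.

0o6375725646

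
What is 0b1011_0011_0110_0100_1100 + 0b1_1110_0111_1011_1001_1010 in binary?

0b1010011011000111100110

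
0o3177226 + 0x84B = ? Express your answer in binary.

0o3177226 = 0b11001111111010010110 in binary.
0x84B = 0b100001001011 in binary.
Add column by column in base 2, right to left:
  0+1 = 1
  1+1 = 0 carry 1
  1+0+1 = 0 carry 1
  0+1+1 = 0 carry 1
  1+0+1 = 0 carry 1
  0+0+1 = 1
  0+1 = 1
  1+0 = 1
  0+0 = 0
  1+0 = 1
  1+0 = 1
  1+1 = 0 carry 1
  1+0+1 = 0 carry 1
  1+0+1 = 0 carry 1
  1+0+1 = 0 carry 1
  1+0+1 = 0 carry 1
  0+0+1 = 1
  0+0 = 0
  1+0 = 1
  1+0 = 1

0b11010000011011100001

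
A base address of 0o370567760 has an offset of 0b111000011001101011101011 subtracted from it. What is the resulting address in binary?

0b11000000010101010100000101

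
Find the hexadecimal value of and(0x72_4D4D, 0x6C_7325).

AND each hex digit independently (no carries):
  7&6=6, 2&C=0, 4&7=4, D&3=1, 4&2=0, D&5=5

0x604105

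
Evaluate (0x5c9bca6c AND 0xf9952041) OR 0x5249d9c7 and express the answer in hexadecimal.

0x5ad9d9c7

0x5c9bca6c AND 0xf9952041 = 0x58910040.
Then OR with 0x5249d9c7.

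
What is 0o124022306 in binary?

Each octal digit is 3 bits: 1=001 2=010 4=100 0=000 2=010 2=010 3=011 0=000 6=110.

0b1010100000010010011000110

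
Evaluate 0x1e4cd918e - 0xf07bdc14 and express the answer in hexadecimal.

Subtract column by column in base 16:
  e-4 → a
  8-1 → 7
  1-c → 5 (borrow)
  9-d-1 → b (borrow)
  d-b-1 → 1
  c-7 → 5
  4-0 → 4
  e-f → f (borrow)
  1-0-1 → 0

0xf451b57a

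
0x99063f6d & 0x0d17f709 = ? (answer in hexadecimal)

0x09063709

AND each hex digit independently (no carries):
  9&0=0, 9&d=9, 0&1=0, 6&7=6, 3&f=3, f&7=7, 6&0=0, d&9=9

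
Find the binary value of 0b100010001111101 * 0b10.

0b1000100011111010

Multiply each base-2 digit by 2, carrying:
  1×2 = 2 → write 0 carry 1
  0×2+1 = 1 → write 1
  1×2 = 2 → write 0 carry 1
  1×2+1 = 3 → write 1 carry 1
  1×2+1 = 3 → write 1 carry 1
  1×2+1 = 3 → write 1 carry 1
  1×2+1 = 3 → write 1 carry 1
  0×2+1 = 1 → write 1
  0×2 = 0 → write 0
  0×2 = 0 → write 0
  1×2 = 2 → write 0 carry 1
  0×2+1 = 1 → write 1
  0×2 = 0 → write 0
  0×2 = 0 → write 0
  1×2 = 2 → write 0 carry 1
  remaining carry: 1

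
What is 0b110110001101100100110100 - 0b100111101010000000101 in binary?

0b110001010000010100101111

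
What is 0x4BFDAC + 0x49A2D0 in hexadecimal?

0x95A07C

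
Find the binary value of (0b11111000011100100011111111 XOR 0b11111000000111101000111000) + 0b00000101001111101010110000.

0b101101010110101110111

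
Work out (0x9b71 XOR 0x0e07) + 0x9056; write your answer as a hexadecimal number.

0x125cc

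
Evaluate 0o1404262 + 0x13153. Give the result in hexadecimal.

0o1404262 = 0x608B2 in hexadecimal.
Add column by column in base 16, right to left:
  2+3 = 5
  B+5 = 0 carry 1
  8+1+1 = A
  0+3 = 3
  6+1 = 7

0x73A05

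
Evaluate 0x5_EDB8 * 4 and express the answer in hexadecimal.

Multiply each base-16 digit by 4, carrying:
  8×4 = 32 → write 0 carry 2
  B×4+2 = 46 → write E carry 2
  D×4+2 = 54 → write 6 carry 3
  E×4+3 = 59 → write B carry 3
  5×4+3 = 23 → write 7 carry 1
  remaining carry: 1

0x17B6E0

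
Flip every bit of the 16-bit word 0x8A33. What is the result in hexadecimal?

Each hex digit d becomes F−d:
  8→7, A→5, 3→C, 3→C

0x75CC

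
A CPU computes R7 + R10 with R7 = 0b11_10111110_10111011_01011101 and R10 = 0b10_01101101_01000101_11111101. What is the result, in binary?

0b110001011000000000101011010

Add column by column in base 2, right to left:
  1+1 = 0 carry 1
  0+0+1 = 1
  1+1 = 0 carry 1
  1+1+1 = 1 carry 1
  1+1+1 = 1 carry 1
  0+1+1 = 0 carry 1
  1+1+1 = 1 carry 1
  0+1+1 = 0 carry 1
  1+1+1 = 1 carry 1
  1+0+1 = 0 carry 1
  0+1+1 = 0 carry 1
  1+0+1 = 0 carry 1
  1+0+1 = 0 carry 1
  1+0+1 = 0 carry 1
  0+1+1 = 0 carry 1
  1+0+1 = 0 carry 1
  0+1+1 = 0 carry 1
  1+0+1 = 0 carry 1
  1+1+1 = 1 carry 1
  1+1+1 = 1 carry 1
  1+0+1 = 0 carry 1
  1+1+1 = 1 carry 1
  0+1+1 = 0 carry 1
  1+0+1 = 0 carry 1
  1+0+1 = 0 carry 1
  1+1+1 = 1 carry 1
  final carry 1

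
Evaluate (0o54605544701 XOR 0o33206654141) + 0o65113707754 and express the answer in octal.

0o154517220614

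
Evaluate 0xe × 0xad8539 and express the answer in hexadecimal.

0x97d491e

Multiply each base-16 digit by 14, carrying:
  9×14 = 126 → write e carry 7
  3×14+7 = 49 → write 1 carry 3
  5×14+3 = 73 → write 9 carry 4
  8×14+4 = 116 → write 4 carry 7
  d×14+7 = 189 → write d carry 11
  a×14+11 = 151 → write 7 carry 9
  remaining carry: 9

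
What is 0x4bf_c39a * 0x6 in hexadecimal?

0x1c7e959c

Multiply each base-16 digit by 6, carrying:
  a×6 = 60 → write c carry 3
  9×6+3 = 57 → write 9 carry 3
  3×6+3 = 21 → write 5 carry 1
  c×6+1 = 73 → write 9 carry 4
  f×6+4 = 94 → write e carry 5
  b×6+5 = 71 → write 7 carry 4
  4×6+4 = 28 → write c carry 1
  remaining carry: 1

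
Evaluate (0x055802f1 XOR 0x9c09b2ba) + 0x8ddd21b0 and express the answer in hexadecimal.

0x1272ed1fb

First 0x055802f1 XOR 0x9c09b2ba = 0x9951b04b.
Add column by column in base 16, right to left:
  b+0 = b
  4+b = f
  0+1 = 1
  b+2 = d
  1+d = e
  5+d = 2 carry 1
  9+d+1 = 7 carry 1
  9+8+1 = 2 carry 1
  final carry 1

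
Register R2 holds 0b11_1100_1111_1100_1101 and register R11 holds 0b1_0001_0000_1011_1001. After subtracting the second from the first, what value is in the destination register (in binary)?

0b101011111100010100

Subtract column by column in base 2:
  1-1 → 0
  0-0 → 0
  1-0 → 1
  1-1 → 0
  0-1 → 1 (borrow)
  0-1-1 → 0 (borrow)
  1-0-1 → 0
  1-1 → 0
  1-0 → 1
  1-0 → 1
  1-0 → 1
  1-0 → 1
  0-1 → 1 (borrow)
  0-0-1 → 1 (borrow)
  1-0-1 → 0
  1-0 → 1
  1-1 → 0
  1-0 → 1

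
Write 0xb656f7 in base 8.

0o55453367

Expand each hex digit to 4 bits: b=1011 6=0110 5=0101 6=0110 f=1111 7=0111.
Group the bits in threes: 101 101 100 101 011 011 110 111 → 55453367.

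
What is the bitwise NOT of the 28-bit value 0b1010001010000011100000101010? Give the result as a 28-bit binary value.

0b0101110101111100011111010101

Invert each bit: 1010001010000011100000101010 → 0101110101111100011111010101.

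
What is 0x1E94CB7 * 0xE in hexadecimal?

0x1AC23202

Multiply each base-16 digit by 14, carrying:
  7×14 = 98 → write 2 carry 6
  B×14+6 = 160 → write 0 carry 10
  C×14+10 = 178 → write 2 carry 11
  4×14+11 = 67 → write 3 carry 4
  9×14+4 = 130 → write 2 carry 8
  E×14+8 = 204 → write C carry 12
  1×14+12 = 26 → write A carry 1
  remaining carry: 1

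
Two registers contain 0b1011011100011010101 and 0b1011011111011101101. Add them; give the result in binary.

0b10110111011111000010

Add column by column in base 2, right to left:
  1+1 = 0 carry 1
  0+0+1 = 1
  1+1 = 0 carry 1
  0+1+1 = 0 carry 1
  1+0+1 = 0 carry 1
  0+1+1 = 0 carry 1
  1+1+1 = 1 carry 1
  1+1+1 = 1 carry 1
  0+0+1 = 1
  0+1 = 1
  0+1 = 1
  1+1 = 0 carry 1
  1+1+1 = 1 carry 1
  1+1+1 = 1 carry 1
  0+0+1 = 1
  1+1 = 0 carry 1
  1+1+1 = 1 carry 1
  0+0+1 = 1
  1+1 = 0 carry 1
  final carry 1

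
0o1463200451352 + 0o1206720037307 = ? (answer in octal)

0o2672120510661

Add column by column in base 8, right to left:
  2+7 = 1 carry 1
  5+0+1 = 6
  3+3 = 6
  1+7 = 0 carry 1
  5+3+1 = 1 carry 1
  4+0+1 = 5
  0+0 = 0
  0+2 = 2
  2+7 = 1 carry 1
  3+6+1 = 2 carry 1
  6+0+1 = 7
  4+2 = 6
  1+1 = 2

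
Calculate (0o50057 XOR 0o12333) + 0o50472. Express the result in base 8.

0o113056

First 0o50057 XOR 0o12333 = 0o42364.
Add column by column in base 8, right to left:
  4+2 = 6
  6+7 = 5 carry 1
  3+4+1 = 0 carry 1
  2+0+1 = 3
  4+5 = 1 carry 1
  final carry 1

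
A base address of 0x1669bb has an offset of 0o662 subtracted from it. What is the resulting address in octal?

0x1669bb = 0o5464673 in octal.
Subtract column by column in base 8:
  3-2 → 1
  7-6 → 1
  6-6 → 0
  4-0 → 4
  6-0 → 6
  4-0 → 4
  5-0 → 5

0o5464011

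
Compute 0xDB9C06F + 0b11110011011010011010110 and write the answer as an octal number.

0o1614672505

0xDB9C06F = 0o1556340157 in octal.
0b11110011011010011010110 = 0o36332326 in octal.
Add column by column in base 8, right to left:
  7+6 = 5 carry 1
  5+2+1 = 0 carry 1
  1+3+1 = 5
  0+2 = 2
  4+3 = 7
  3+3 = 6
  6+6 = 4 carry 1
  5+3+1 = 1 carry 1
  5+0+1 = 6
  1+0 = 1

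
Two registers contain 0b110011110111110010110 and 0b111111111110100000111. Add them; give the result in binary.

Add column by column in base 2, right to left:
  0+1 = 1
  1+1 = 0 carry 1
  1+1+1 = 1 carry 1
  0+0+1 = 1
  1+0 = 1
  0+0 = 0
  0+0 = 0
  1+0 = 1
  1+1 = 0 carry 1
  1+0+1 = 0 carry 1
  1+1+1 = 1 carry 1
  1+1+1 = 1 carry 1
  0+1+1 = 0 carry 1
  1+1+1 = 1 carry 1
  1+1+1 = 1 carry 1
  1+1+1 = 1 carry 1
  1+1+1 = 1 carry 1
  0+1+1 = 0 carry 1
  0+1+1 = 0 carry 1
  1+1+1 = 1 carry 1
  1+1+1 = 1 carry 1
  final carry 1

0b1110011110110010011101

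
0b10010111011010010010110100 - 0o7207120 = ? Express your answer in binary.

0b10010000001001011001100100

0o7207120 = 0b111010000111001010000 in binary.
Subtract column by column in base 2:
  0-0 → 0
  0-0 → 0
  1-0 → 1
  0-0 → 0
  1-1 → 0
  1-0 → 1
  0-1 → 1 (borrow)
  1-0-1 → 0
  0-0 → 0
  0-1 → 1 (borrow)
  1-1-1 → 1 (borrow)
  0-1-1 → 0 (borrow)
  0-0-1 → 1 (borrow)
  1-0-1 → 0
  0-0 → 0
  1-0 → 1
  1-1 → 0
  0-0 → 0
  1-1 → 0
  1-1 → 0
  1-1 → 0
  0-0 → 0
  1-0 → 1
  0-0 → 0
  0-0 → 0
  1-0 → 1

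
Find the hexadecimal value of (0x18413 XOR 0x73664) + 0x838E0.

0xEEB57

First 0x18413 XOR 0x73664 = 0x6B277.
Add column by column in base 16, right to left:
  7+0 = 7
  7+E = 5 carry 1
  2+8+1 = B
  B+3 = E
  6+8 = E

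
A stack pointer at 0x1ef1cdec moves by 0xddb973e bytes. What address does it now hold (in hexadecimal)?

0x2ccd652a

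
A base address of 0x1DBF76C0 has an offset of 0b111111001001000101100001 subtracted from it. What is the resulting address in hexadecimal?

0x1CC2E55F

0b111111001001000101100001 = 0xFC9161 in hexadecimal.
Subtract column by column in base 16:
  0-1 → F (borrow)
  C-6-1 → 5
  6-1 → 5
  7-9 → E (borrow)
  F-C-1 → 2
  B-F → C (borrow)
  D-0-1 → C
  1-0 → 1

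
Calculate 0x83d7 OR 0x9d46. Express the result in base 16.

OR each hex digit independently (no carries):
  8|9=9, 3|d=f, d|4=d, 7|6=7

0x9fd7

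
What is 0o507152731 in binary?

0b101000111001101010111011001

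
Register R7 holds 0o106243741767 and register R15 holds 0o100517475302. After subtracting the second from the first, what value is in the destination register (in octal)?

0o5524244465

Subtract column by column in base 8:
  7-2 → 5
  6-0 → 6
  7-3 → 4
  1-5 → 4 (borrow)
  4-7-1 → 4 (borrow)
  7-4-1 → 2
  3-7 → 4 (borrow)
  4-1-1 → 2
  2-5 → 5 (borrow)
  6-0-1 → 5
  0-0 → 0
  1-1 → 0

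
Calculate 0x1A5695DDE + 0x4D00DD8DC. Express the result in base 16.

0x6757736BA

Add column by column in base 16, right to left:
  E+C = A carry 1
  D+D+1 = B carry 1
  D+8+1 = 6 carry 1
  5+D+1 = 3 carry 1
  9+D+1 = 7 carry 1
  6+0+1 = 7
  5+0 = 5
  A+D = 7 carry 1
  1+4+1 = 6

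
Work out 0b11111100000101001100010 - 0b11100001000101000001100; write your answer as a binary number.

0b11011000000001010110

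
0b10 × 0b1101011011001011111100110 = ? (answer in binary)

Multiply each base-2 digit by 2, carrying:
  0×2 = 0 → write 0
  1×2 = 2 → write 0 carry 1
  1×2+1 = 3 → write 1 carry 1
  0×2+1 = 1 → write 1
  0×2 = 0 → write 0
  1×2 = 2 → write 0 carry 1
  1×2+1 = 3 → write 1 carry 1
  1×2+1 = 3 → write 1 carry 1
  1×2+1 = 3 → write 1 carry 1
  1×2+1 = 3 → write 1 carry 1
  1×2+1 = 3 → write 1 carry 1
  0×2+1 = 1 → write 1
  1×2 = 2 → write 0 carry 1
  0×2+1 = 1 → write 1
  0×2 = 0 → write 0
  1×2 = 2 → write 0 carry 1
  1×2+1 = 3 → write 1 carry 1
  0×2+1 = 1 → write 1
  1×2 = 2 → write 0 carry 1
  1×2+1 = 3 → write 1 carry 1
  0×2+1 = 1 → write 1
  1×2 = 2 → write 0 carry 1
  0×2+1 = 1 → write 1
  1×2 = 2 → write 0 carry 1
  1×2+1 = 3 → write 1 carry 1
  remaining carry: 1

0b11010110110010111111001100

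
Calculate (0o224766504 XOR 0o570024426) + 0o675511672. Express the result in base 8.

0o1652454014

First 0o224766504 XOR 0o570024426 = 0o754742122.
Add column by column in base 8, right to left:
  2+2 = 4
  2+7 = 1 carry 1
  1+6+1 = 0 carry 1
  2+1+1 = 4
  4+1 = 5
  7+5 = 4 carry 1
  4+5+1 = 2 carry 1
  5+7+1 = 5 carry 1
  7+6+1 = 6 carry 1
  final carry 1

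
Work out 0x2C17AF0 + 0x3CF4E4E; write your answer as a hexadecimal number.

0x690C93E

Add column by column in base 16, right to left:
  0+E = E
  F+4 = 3 carry 1
  A+E+1 = 9 carry 1
  7+4+1 = C
  1+F = 0 carry 1
  C+C+1 = 9 carry 1
  2+3+1 = 6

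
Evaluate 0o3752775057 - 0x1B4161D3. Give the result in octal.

0o432514134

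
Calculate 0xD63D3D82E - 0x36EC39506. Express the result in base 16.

Subtract column by column in base 16:
  E-6 → 8
  2-0 → 2
  8-5 → 3
  D-9 → 4
  3-3 → 0
  D-C → 1
  3-E → 5 (borrow)
  6-6-1 → F (borrow)
  D-3-1 → 9

0x9F5104328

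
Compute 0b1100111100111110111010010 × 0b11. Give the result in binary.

Multiply each base-2 digit by 3, carrying:
  0×3 = 0 → write 0
  1×3 = 3 → write 1 carry 1
  0×3+1 = 1 → write 1
  0×3 = 0 → write 0
  1×3 = 3 → write 1 carry 1
  0×3+1 = 1 → write 1
  1×3 = 3 → write 1 carry 1
  1×3+1 = 4 → write 0 carry 2
  1×3+2 = 5 → write 1 carry 2
  0×3+2 = 2 → write 0 carry 1
  1×3+1 = 4 → write 0 carry 2
  1×3+2 = 5 → write 1 carry 2
  1×3+2 = 5 → write 1 carry 2
  1×3+2 = 5 → write 1 carry 2
  1×3+2 = 5 → write 1 carry 2
  0×3+2 = 2 → write 0 carry 1
  0×3+1 = 1 → write 1
  1×3 = 3 → write 1 carry 1
  1×3+1 = 4 → write 0 carry 2
  1×3+2 = 5 → write 1 carry 2
  1×3+2 = 5 → write 1 carry 2
  0×3+2 = 2 → write 0 carry 1
  0×3+1 = 1 → write 1
  1×3 = 3 → write 1 carry 1
  1×3+1 = 4 → write 0 carry 2
  remaining carry: 10

0b100110110110111100101110110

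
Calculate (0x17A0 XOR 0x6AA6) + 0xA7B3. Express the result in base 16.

First 0x17A0 XOR 0x6AA6 = 0x7D06.
Add column by column in base 16, right to left:
  6+3 = 9
  0+B = B
  D+7 = 4 carry 1
  7+A+1 = 2 carry 1
  final carry 1

0x124B9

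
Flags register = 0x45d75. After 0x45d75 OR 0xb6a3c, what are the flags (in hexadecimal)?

0xf7f7d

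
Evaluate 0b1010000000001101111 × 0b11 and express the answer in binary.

0b11110000000101001101

Multiply each base-2 digit by 3, carrying:
  1×3 = 3 → write 1 carry 1
  1×3+1 = 4 → write 0 carry 2
  1×3+2 = 5 → write 1 carry 2
  1×3+2 = 5 → write 1 carry 2
  0×3+2 = 2 → write 0 carry 1
  1×3+1 = 4 → write 0 carry 2
  1×3+2 = 5 → write 1 carry 2
  0×3+2 = 2 → write 0 carry 1
  0×3+1 = 1 → write 1
  0×3 = 0 → write 0
  0×3 = 0 → write 0
  0×3 = 0 → write 0
  0×3 = 0 → write 0
  0×3 = 0 → write 0
  0×3 = 0 → write 0
  0×3 = 0 → write 0
  1×3 = 3 → write 1 carry 1
  0×3+1 = 1 → write 1
  1×3 = 3 → write 1 carry 1
  remaining carry: 1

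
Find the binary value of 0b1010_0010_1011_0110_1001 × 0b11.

Multiply each base-2 digit by 3, carrying:
  1×3 = 3 → write 1 carry 1
  0×3+1 = 1 → write 1
  0×3 = 0 → write 0
  1×3 = 3 → write 1 carry 1
  0×3+1 = 1 → write 1
  1×3 = 3 → write 1 carry 1
  1×3+1 = 4 → write 0 carry 2
  0×3+2 = 2 → write 0 carry 1
  1×3+1 = 4 → write 0 carry 2
  1×3+2 = 5 → write 1 carry 2
  0×3+2 = 2 → write 0 carry 1
  1×3+1 = 4 → write 0 carry 2
  0×3+2 = 2 → write 0 carry 1
  1×3+1 = 4 → write 0 carry 2
  0×3+2 = 2 → write 0 carry 1
  0×3+1 = 1 → write 1
  0×3 = 0 → write 0
  1×3 = 3 → write 1 carry 1
  0×3+1 = 1 → write 1
  1×3 = 3 → write 1 carry 1
  remaining carry: 1

0b111101000001000111011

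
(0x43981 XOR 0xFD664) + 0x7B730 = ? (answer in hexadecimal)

0x13A715

First 0x43981 XOR 0xFD664 = 0xBEFE5.
Add column by column in base 16, right to left:
  5+0 = 5
  E+3 = 1 carry 1
  F+7+1 = 7 carry 1
  E+B+1 = A carry 1
  B+7+1 = 3 carry 1
  final carry 1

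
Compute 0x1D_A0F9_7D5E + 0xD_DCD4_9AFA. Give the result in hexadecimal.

0x2B7DCE1858

Add column by column in base 16, right to left:
  E+A = 8 carry 1
  5+F+1 = 5 carry 1
  D+A+1 = 8 carry 1
  7+9+1 = 1 carry 1
  9+4+1 = E
  F+D = C carry 1
  0+C+1 = D
  A+D = 7 carry 1
  D+D+1 = B carry 1
  1+0+1 = 2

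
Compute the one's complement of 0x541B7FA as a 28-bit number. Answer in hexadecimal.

Each hex digit d becomes F−d:
  5→A, 4→B, 1→E, B→4, 7→8, F→0, A→5

0xABE4805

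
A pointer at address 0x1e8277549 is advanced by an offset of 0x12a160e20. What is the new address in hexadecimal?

0x3123d8369

Add column by column in base 16, right to left:
  9+0 = 9
  4+2 = 6
  5+e = 3 carry 1
  7+0+1 = 8
  7+6 = d
  2+1 = 3
  8+a = 2 carry 1
  e+2+1 = 1 carry 1
  1+1+1 = 3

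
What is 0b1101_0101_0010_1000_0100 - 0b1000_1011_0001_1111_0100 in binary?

Subtract column by column in base 2:
  0-0 → 0
  0-0 → 0
  1-1 → 0
  0-0 → 0
  0-1 → 1 (borrow)
  0-1-1 → 0 (borrow)
  0-1-1 → 0 (borrow)
  1-1-1 → 1 (borrow)
  0-1-1 → 0 (borrow)
  1-0-1 → 0
  0-0 → 0
  0-0 → 0
  1-1 → 0
  0-1 → 1 (borrow)
  1-0-1 → 0
  0-1 → 1 (borrow)
  1-0-1 → 0
  0-0 → 0
  1-0 → 1
  1-1 → 0

0b1001010000010010000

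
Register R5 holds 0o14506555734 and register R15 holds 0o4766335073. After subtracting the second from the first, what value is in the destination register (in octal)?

0o7520220641

Subtract column by column in base 8:
  4-3 → 1
  3-7 → 4 (borrow)
  7-0-1 → 6
  5-5 → 0
  5-3 → 2
  5-3 → 2
  6-6 → 0
  0-6 → 2 (borrow)
  5-7-1 → 5 (borrow)
  4-4-1 → 7 (borrow)
  1-0-1 → 0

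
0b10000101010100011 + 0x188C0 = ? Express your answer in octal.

0o511543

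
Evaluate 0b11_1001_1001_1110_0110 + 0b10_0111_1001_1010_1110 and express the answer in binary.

0b1100001001110010100

Add column by column in base 2, right to left:
  0+0 = 0
  1+1 = 0 carry 1
  1+1+1 = 1 carry 1
  0+1+1 = 0 carry 1
  0+0+1 = 1
  1+1 = 0 carry 1
  1+0+1 = 0 carry 1
  1+1+1 = 1 carry 1
  1+1+1 = 1 carry 1
  0+0+1 = 1
  0+0 = 0
  1+1 = 0 carry 1
  1+1+1 = 1 carry 1
  0+1+1 = 0 carry 1
  0+1+1 = 0 carry 1
  1+0+1 = 0 carry 1
  1+0+1 = 0 carry 1
  1+1+1 = 1 carry 1
  final carry 1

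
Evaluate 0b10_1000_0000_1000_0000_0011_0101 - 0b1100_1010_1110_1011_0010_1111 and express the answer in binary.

Subtract column by column in base 2:
  1-1 → 0
  0-1 → 1 (borrow)
  1-1-1 → 1 (borrow)
  0-1-1 → 0 (borrow)
  1-0-1 → 0
  1-1 → 0
  0-0 → 0
  0-0 → 0
  0-1 → 1 (borrow)
  0-1-1 → 0 (borrow)
  0-0-1 → 1 (borrow)
  0-1-1 → 0 (borrow)
  0-0-1 → 1 (borrow)
  0-1-1 → 0 (borrow)
  0-1-1 → 0 (borrow)
  1-1-1 → 1 (borrow)
  0-0-1 → 1 (borrow)
  0-1-1 → 0 (borrow)
  0-0-1 → 1 (borrow)
  0-1-1 → 0 (borrow)
  0-0-1 → 1 (borrow)
  0-0-1 → 1 (borrow)
  0-1-1 → 0 (borrow)
  1-1-1 → 1 (borrow)
  0-0-1 → 1 (borrow)
  1-0-1 → 0

0b1101101011001010100000110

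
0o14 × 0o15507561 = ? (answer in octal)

Multiply each base-8 digit by 12, carrying:
  1×12 = 12 → write 4 carry 1
  6×12+1 = 73 → write 1 carry 9
  5×12+9 = 69 → write 5 carry 8
  7×12+8 = 92 → write 4 carry 11
  0×12+11 = 11 → write 3 carry 1
  5×12+1 = 61 → write 5 carry 7
  5×12+7 = 67 → write 3 carry 8
  1×12+8 = 20 → write 4 carry 2
  remaining carry: 2

0o243534514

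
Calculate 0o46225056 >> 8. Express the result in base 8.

0o114452

8 bits is not a whole number of base-8 digits; in binary: 100110010010101000101110 >> 8 = 1001100100101010.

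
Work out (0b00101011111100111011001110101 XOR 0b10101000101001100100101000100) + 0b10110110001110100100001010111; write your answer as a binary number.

0b100111001100100000011110001000

First 0b00101011111100111011001110101 XOR 0b10101000101001100100101000100 = 0b10000011010101011111100110001.
Add column by column in base 2, right to left:
  1+1 = 0 carry 1
  0+1+1 = 0 carry 1
  0+1+1 = 0 carry 1
  0+0+1 = 1
  1+1 = 0 carry 1
  1+0+1 = 0 carry 1
  0+1+1 = 0 carry 1
  0+0+1 = 1
  1+0 = 1
  1+0 = 1
  1+0 = 1
  1+1 = 0 carry 1
  1+0+1 = 0 carry 1
  1+0+1 = 0 carry 1
  0+1+1 = 0 carry 1
  1+0+1 = 0 carry 1
  0+1+1 = 0 carry 1
  1+1+1 = 1 carry 1
  0+1+1 = 0 carry 1
  1+0+1 = 0 carry 1
  0+0+1 = 1
  1+0 = 1
  1+1 = 0 carry 1
  0+1+1 = 0 carry 1
  0+0+1 = 1
  0+1 = 1
  0+1 = 1
  0+0 = 0
  1+1 = 0 carry 1
  final carry 1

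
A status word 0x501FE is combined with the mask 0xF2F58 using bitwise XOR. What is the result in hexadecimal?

0xA2EA6

XOR each hex digit independently (no carries):
  5^F=A, 0^2=2, 1^F=E, F^5=A, E^8=6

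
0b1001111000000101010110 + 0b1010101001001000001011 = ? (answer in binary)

Add column by column in base 2, right to left:
  0+1 = 1
  1+1 = 0 carry 1
  1+0+1 = 0 carry 1
  0+1+1 = 0 carry 1
  1+0+1 = 0 carry 1
  0+0+1 = 1
  1+0 = 1
  0+0 = 0
  1+0 = 1
  0+1 = 1
  0+0 = 0
  0+0 = 0
  0+1 = 1
  0+0 = 0
  0+0 = 0
  1+1 = 0 carry 1
  1+0+1 = 0 carry 1
  1+1+1 = 1 carry 1
  1+0+1 = 0 carry 1
  0+1+1 = 0 carry 1
  0+0+1 = 1
  1+1 = 0 carry 1
  final carry 1

0b10100100001001101100001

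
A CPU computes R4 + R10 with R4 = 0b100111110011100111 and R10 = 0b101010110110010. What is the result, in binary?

0b101101001010011001

Add column by column in base 2, right to left:
  1+0 = 1
  1+1 = 0 carry 1
  1+0+1 = 0 carry 1
  0+0+1 = 1
  0+1 = 1
  1+1 = 0 carry 1
  1+0+1 = 0 carry 1
  1+1+1 = 1 carry 1
  0+1+1 = 0 carry 1
  0+0+1 = 1
  1+1 = 0 carry 1
  1+0+1 = 0 carry 1
  1+1+1 = 1 carry 1
  1+0+1 = 0 carry 1
  1+1+1 = 1 carry 1
  0+0+1 = 1
  0+0 = 0
  1+0 = 1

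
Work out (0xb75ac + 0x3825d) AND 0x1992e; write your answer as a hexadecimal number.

0x9808

Add column by column in base 16, right to left:
  c+d = 9 carry 1
  a+5+1 = 0 carry 1
  5+2+1 = 8
  7+8 = f
  b+3 = e
Sum = 0xef809; now AND with 0x1992e:
  e&1=0, f&9=9, 8&9=8, 0&2=0, 9&e=8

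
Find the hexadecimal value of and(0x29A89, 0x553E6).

0x01280

AND each hex digit independently (no carries):
  2&5=0, 9&5=1, A&3=2, 8&E=8, 9&6=0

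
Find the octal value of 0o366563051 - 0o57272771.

Subtract column by column in base 8:
  1-1 → 0
  5-7 → 6 (borrow)
  0-7-1 → 0 (borrow)
  3-2-1 → 0
  6-7 → 7 (borrow)
  5-2-1 → 2
  6-7 → 7 (borrow)
  6-5-1 → 0
  3-0 → 3

0o307270060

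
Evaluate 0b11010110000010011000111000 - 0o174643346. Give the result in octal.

0b11010110000010011000111000 = 0o326023070 in octal.
Subtract column by column in base 8:
  0-6 → 2 (borrow)
  7-4-1 → 2
  0-3 → 5 (borrow)
  3-3-1 → 7 (borrow)
  2-4-1 → 5 (borrow)
  0-6-1 → 1 (borrow)
  6-4-1 → 1
  2-7 → 3 (borrow)
  3-1-1 → 1

0o131157522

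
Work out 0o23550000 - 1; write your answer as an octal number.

0o23547777

The trailing 4 digits are 0, so subtracting 1 borrows through: they become 7 and the next digit up decrements.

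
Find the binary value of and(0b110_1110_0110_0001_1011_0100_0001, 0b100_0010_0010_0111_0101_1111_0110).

0b100001000100001000101000000

AND bit by bit (1 only where both bits are 1):
  110111001100001101101000001
& 100001000100111010111110110
= 100001000100001000101000000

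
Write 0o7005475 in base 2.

Each octal digit is 3 bits: 7=111 0=000 0=000 5=101 4=100 7=111 5=101.

0b111000000101100111101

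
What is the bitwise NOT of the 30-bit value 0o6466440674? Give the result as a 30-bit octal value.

0o1311337103

Each oct digit d becomes 7−d:
  6→1, 4→3, 6→1, 6→1, 4→3, 4→3, 0→7, 6→1, 7→0, 4→3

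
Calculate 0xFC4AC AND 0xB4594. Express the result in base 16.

AND each hex digit independently (no carries):
  F&B=B, C&4=4, 4&5=4, A&9=8, C&4=4

0xB4484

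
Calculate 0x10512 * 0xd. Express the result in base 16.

Multiply each base-16 digit by 13, carrying:
  2×13 = 26 → write a carry 1
  1×13+1 = 14 → write e
  5×13 = 65 → write 1 carry 4
  0×13+4 = 4 → write 4
  1×13 = 13 → write d

0xd41ea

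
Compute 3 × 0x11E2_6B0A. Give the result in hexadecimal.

0x35A7411E

Multiply each base-16 digit by 3, carrying:
  A×3 = 30 → write E carry 1
  0×3+1 = 1 → write 1
  B×3 = 33 → write 1 carry 2
  6×3+2 = 20 → write 4 carry 1
  2×3+1 = 7 → write 7
  E×3 = 42 → write A carry 2
  1×3+2 = 5 → write 5
  1×3 = 3 → write 3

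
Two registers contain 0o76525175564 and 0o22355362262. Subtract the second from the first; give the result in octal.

0o54147613302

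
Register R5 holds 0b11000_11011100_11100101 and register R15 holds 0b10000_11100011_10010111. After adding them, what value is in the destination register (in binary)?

0b1010011100000001111100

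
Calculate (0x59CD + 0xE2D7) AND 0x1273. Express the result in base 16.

0x1020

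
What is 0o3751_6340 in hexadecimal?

Each octal digit is 3 bits: 3=011 7=111 5=101 1=001 6=110 3=011 4=100 0=000.
Group the bits into nibbles: 0111 1110 1001 1100 1110 0000 → 7E9CE0.

0x7E9CE0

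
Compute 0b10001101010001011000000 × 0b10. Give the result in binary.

Multiply each base-2 digit by 2, carrying:
  0×2 = 0 → write 0
  0×2 = 0 → write 0
  0×2 = 0 → write 0
  0×2 = 0 → write 0
  0×2 = 0 → write 0
  0×2 = 0 → write 0
  1×2 = 2 → write 0 carry 1
  1×2+1 = 3 → write 1 carry 1
  0×2+1 = 1 → write 1
  1×2 = 2 → write 0 carry 1
  0×2+1 = 1 → write 1
  0×2 = 0 → write 0
  0×2 = 0 → write 0
  1×2 = 2 → write 0 carry 1
  0×2+1 = 1 → write 1
  1×2 = 2 → write 0 carry 1
  0×2+1 = 1 → write 1
  1×2 = 2 → write 0 carry 1
  1×2+1 = 3 → write 1 carry 1
  0×2+1 = 1 → write 1
  0×2 = 0 → write 0
  0×2 = 0 → write 0
  1×2 = 2 → write 0 carry 1
  remaining carry: 1

0b100011010100010110000000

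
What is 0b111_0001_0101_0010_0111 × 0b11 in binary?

0b101010011111101110101

Multiply each base-2 digit by 3, carrying:
  1×3 = 3 → write 1 carry 1
  1×3+1 = 4 → write 0 carry 2
  1×3+2 = 5 → write 1 carry 2
  0×3+2 = 2 → write 0 carry 1
  0×3+1 = 1 → write 1
  1×3 = 3 → write 1 carry 1
  0×3+1 = 1 → write 1
  0×3 = 0 → write 0
  1×3 = 3 → write 1 carry 1
  0×3+1 = 1 → write 1
  1×3 = 3 → write 1 carry 1
  0×3+1 = 1 → write 1
  1×3 = 3 → write 1 carry 1
  0×3+1 = 1 → write 1
  0×3 = 0 → write 0
  0×3 = 0 → write 0
  1×3 = 3 → write 1 carry 1
  1×3+1 = 4 → write 0 carry 2
  1×3+2 = 5 → write 1 carry 2
  remaining carry: 10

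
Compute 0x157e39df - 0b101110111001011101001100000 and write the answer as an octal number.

0o1750277577

0x157e39df = 0o2537434737 in octal.
0b101110111001011101001100000 = 0o567135140 in octal.
Subtract column by column in base 8:
  7-0 → 7
  3-4 → 7 (borrow)
  7-1-1 → 5
  4-5 → 7 (borrow)
  3-3-1 → 7 (borrow)
  4-1-1 → 2
  7-7 → 0
  3-6 → 5 (borrow)
  5-5-1 → 7 (borrow)
  2-0-1 → 1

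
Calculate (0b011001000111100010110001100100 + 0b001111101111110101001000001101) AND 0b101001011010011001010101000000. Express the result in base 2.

0b101000010010010001010001000000

Add column by column in base 2, right to left:
  0+1 = 1
  0+0 = 0
  1+1 = 0 carry 1
  0+1+1 = 0 carry 1
  0+0+1 = 1
  1+0 = 1
  1+0 = 1
  0+0 = 0
  0+0 = 0
  0+1 = 1
  1+0 = 1
  1+0 = 1
  0+1 = 1
  1+0 = 1
  0+1 = 1
  0+0 = 0
  0+1 = 1
  1+1 = 0 carry 1
  1+1+1 = 1 carry 1
  1+1+1 = 1 carry 1
  1+1+1 = 1 carry 1
  0+1+1 = 0 carry 1
  0+0+1 = 1
  0+1 = 1
  1+1 = 0 carry 1
  0+1+1 = 0 carry 1
  0+1+1 = 0 carry 1
  1+1+1 = 1 carry 1
  1+0+1 = 0 carry 1
  final carry 1
Sum = 0b101000110111010111111001110001; now AND with 0b101001011010011001010101000000:
  101000110111010111111001110001
& 101001011010011001010101000000
= 101000010010010001010001000000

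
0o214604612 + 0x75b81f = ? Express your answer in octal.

0o252140651

0x75b81f = 0o35334037 in octal.
Add column by column in base 8, right to left:
  2+7 = 1 carry 1
  1+3+1 = 5
  6+0 = 6
  4+4 = 0 carry 1
  0+3+1 = 4
  6+3 = 1 carry 1
  4+5+1 = 2 carry 1
  1+3+1 = 5
  2+0 = 2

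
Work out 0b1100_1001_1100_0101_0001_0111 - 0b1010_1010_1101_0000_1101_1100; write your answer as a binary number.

Subtract column by column in base 2:
  1-0 → 1
  1-0 → 1
  1-1 → 0
  0-1 → 1 (borrow)
  1-1-1 → 1 (borrow)
  0-0-1 → 1 (borrow)
  0-1-1 → 0 (borrow)
  0-1-1 → 0 (borrow)
  1-0-1 → 0
  0-0 → 0
  1-0 → 1
  0-0 → 0
  0-1 → 1 (borrow)
  0-0-1 → 1 (borrow)
  1-1-1 → 1 (borrow)
  1-1-1 → 1 (borrow)
  1-0-1 → 0
  0-1 → 1 (borrow)
  0-0-1 → 1 (borrow)
  1-1-1 → 1 (borrow)
  0-0-1 → 1 (borrow)
  0-1-1 → 0 (borrow)
  1-0-1 → 0
  1-1 → 0

0b111101111010000111011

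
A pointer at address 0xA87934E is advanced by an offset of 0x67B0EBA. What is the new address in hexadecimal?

0x1102A208

Add column by column in base 16, right to left:
  E+A = 8 carry 1
  4+B+1 = 0 carry 1
  3+E+1 = 2 carry 1
  9+0+1 = A
  7+B = 2 carry 1
  8+7+1 = 0 carry 1
  A+6+1 = 1 carry 1
  final carry 1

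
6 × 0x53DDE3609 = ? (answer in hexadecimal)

Multiply each base-16 digit by 6, carrying:
  9×6 = 54 → write 6 carry 3
  0×6+3 = 3 → write 3
  6×6 = 36 → write 4 carry 2
  3×6+2 = 20 → write 4 carry 1
  E×6+1 = 85 → write 5 carry 5
  D×6+5 = 83 → write 3 carry 5
  D×6+5 = 83 → write 3 carry 5
  3×6+5 = 23 → write 7 carry 1
  5×6+1 = 31 → write F carry 1
  remaining carry: 1

0x1F73354436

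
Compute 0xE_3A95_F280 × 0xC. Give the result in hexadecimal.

0xAABF075E00

Multiply each base-16 digit by 12, carrying:
  0×12 = 0 → write 0
  8×12 = 96 → write 0 carry 6
  2×12+6 = 30 → write E carry 1
  F×12+1 = 181 → write 5 carry 11
  5×12+11 = 71 → write 7 carry 4
  9×12+4 = 112 → write 0 carry 7
  A×12+7 = 127 → write F carry 7
  3×12+7 = 43 → write B carry 2
  E×12+2 = 170 → write A carry 10
  remaining carry: A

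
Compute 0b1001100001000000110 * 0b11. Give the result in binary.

Multiply each base-2 digit by 3, carrying:
  0×3 = 0 → write 0
  1×3 = 3 → write 1 carry 1
  1×3+1 = 4 → write 0 carry 2
  0×3+2 = 2 → write 0 carry 1
  0×3+1 = 1 → write 1
  0×3 = 0 → write 0
  0×3 = 0 → write 0
  0×3 = 0 → write 0
  0×3 = 0 → write 0
  1×3 = 3 → write 1 carry 1
  0×3+1 = 1 → write 1
  0×3 = 0 → write 0
  0×3 = 0 → write 0
  0×3 = 0 → write 0
  1×3 = 3 → write 1 carry 1
  1×3+1 = 4 → write 0 carry 2
  0×3+2 = 2 → write 0 carry 1
  0×3+1 = 1 → write 1
  1×3 = 3 → write 1 carry 1
  remaining carry: 1

0b11100100011000010010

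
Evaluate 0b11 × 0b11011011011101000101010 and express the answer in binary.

0b1010010010010111001111110

Multiply each base-2 digit by 3, carrying:
  0×3 = 0 → write 0
  1×3 = 3 → write 1 carry 1
  0×3+1 = 1 → write 1
  1×3 = 3 → write 1 carry 1
  0×3+1 = 1 → write 1
  1×3 = 3 → write 1 carry 1
  0×3+1 = 1 → write 1
  0×3 = 0 → write 0
  0×3 = 0 → write 0
  1×3 = 3 → write 1 carry 1
  0×3+1 = 1 → write 1
  1×3 = 3 → write 1 carry 1
  1×3+1 = 4 → write 0 carry 2
  1×3+2 = 5 → write 1 carry 2
  0×3+2 = 2 → write 0 carry 1
  1×3+1 = 4 → write 0 carry 2
  1×3+2 = 5 → write 1 carry 2
  0×3+2 = 2 → write 0 carry 1
  1×3+1 = 4 → write 0 carry 2
  1×3+2 = 5 → write 1 carry 2
  0×3+2 = 2 → write 0 carry 1
  1×3+1 = 4 → write 0 carry 2
  1×3+2 = 5 → write 1 carry 2
  remaining carry: 10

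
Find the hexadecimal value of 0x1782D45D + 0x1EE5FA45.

Add column by column in base 16, right to left:
  D+5 = 2 carry 1
  5+4+1 = A
  4+A = E
  D+F = C carry 1
  2+5+1 = 8
  8+E = 6 carry 1
  7+E+1 = 6 carry 1
  1+1+1 = 3

0x3668CEA2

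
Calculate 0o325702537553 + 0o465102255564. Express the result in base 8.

0o1013005015337

Add column by column in base 8, right to left:
  3+4 = 7
  5+6 = 3 carry 1
  5+5+1 = 3 carry 1
  7+5+1 = 5 carry 1
  3+5+1 = 1 carry 1
  5+2+1 = 0 carry 1
  2+2+1 = 5
  0+0 = 0
  7+1 = 0 carry 1
  5+5+1 = 3 carry 1
  2+6+1 = 1 carry 1
  3+4+1 = 0 carry 1
  final carry 1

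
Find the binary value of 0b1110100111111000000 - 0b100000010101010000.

0b1010100101001110000

Subtract column by column in base 2:
  0-0 → 0
  0-0 → 0
  0-0 → 0
  0-0 → 0
  0-1 → 1 (borrow)
  0-0-1 → 1 (borrow)
  1-1-1 → 1 (borrow)
  1-0-1 → 0
  1-1 → 0
  1-0 → 1
  1-1 → 0
  1-0 → 1
  0-0 → 0
  0-0 → 0
  1-0 → 1
  0-0 → 0
  1-0 → 1
  1-1 → 0
  1-0 → 1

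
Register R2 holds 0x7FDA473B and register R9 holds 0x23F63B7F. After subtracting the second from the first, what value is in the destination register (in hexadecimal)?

0x5BE40BBC

Subtract column by column in base 16:
  B-F → C (borrow)
  3-7-1 → B (borrow)
  7-B-1 → B (borrow)
  4-3-1 → 0
  A-6 → 4
  D-F → E (borrow)
  F-3-1 → B
  7-2 → 5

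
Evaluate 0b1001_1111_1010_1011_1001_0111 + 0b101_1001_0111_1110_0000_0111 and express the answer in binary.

0b111110010010100110011110

Add column by column in base 2, right to left:
  1+1 = 0 carry 1
  1+1+1 = 1 carry 1
  1+1+1 = 1 carry 1
  0+0+1 = 1
  1+0 = 1
  0+0 = 0
  0+0 = 0
  1+0 = 1
  1+0 = 1
  1+1 = 0 carry 1
  0+1+1 = 0 carry 1
  1+1+1 = 1 carry 1
  0+1+1 = 0 carry 1
  1+1+1 = 1 carry 1
  0+1+1 = 0 carry 1
  1+0+1 = 0 carry 1
  1+1+1 = 1 carry 1
  1+0+1 = 0 carry 1
  1+0+1 = 0 carry 1
  1+1+1 = 1 carry 1
  1+1+1 = 1 carry 1
  0+0+1 = 1
  0+1 = 1
  1+0 = 1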